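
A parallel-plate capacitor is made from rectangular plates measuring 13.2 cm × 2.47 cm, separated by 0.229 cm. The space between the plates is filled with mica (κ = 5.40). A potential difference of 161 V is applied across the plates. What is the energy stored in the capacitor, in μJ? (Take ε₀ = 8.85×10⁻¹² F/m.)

A = 13.2 × 2.47 cm² = 3.26×10⁻³ m².
C = κε₀A/d = 5.40 × 8.85×10⁻¹² × 3.26×10⁻³ / 2.29×10⁻³ = 6.80×10⁻¹¹ F.
U = ½CV² = ½ × 6.80×10⁻¹¹ × (161)² = 8.82×10⁻⁷ J.

0.882 μJ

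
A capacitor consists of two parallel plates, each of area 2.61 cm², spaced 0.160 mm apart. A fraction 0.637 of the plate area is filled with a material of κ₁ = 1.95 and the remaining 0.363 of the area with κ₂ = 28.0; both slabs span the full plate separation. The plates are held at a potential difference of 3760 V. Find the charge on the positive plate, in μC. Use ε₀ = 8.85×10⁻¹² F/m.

A = 2.61 cm² = 2.61×10⁻⁴ m².
Side-by-side slabs ⇒ two capacitors in parallel, each spanning the full gap.
C₁ = κ₁ε₀A₁/d = 1.95 × 8.85×10⁻¹² × 1.66×10⁻⁴ / 1.60×10⁻⁴ = 1.79×10⁻¹¹ F.
C₂ = κ₂ε₀A₂/d = 28.0 × 8.85×10⁻¹² × 9.47×10⁻⁵ / 1.60×10⁻⁴ = 1.47×10⁻¹⁰ F.
C = C₁ + C₂ = 1.65×10⁻¹⁰ F.
Q = CV = 1.65×10⁻¹⁰ × 3760 = 6.19×10⁻⁷ C.

Q ≈ 0.619 μC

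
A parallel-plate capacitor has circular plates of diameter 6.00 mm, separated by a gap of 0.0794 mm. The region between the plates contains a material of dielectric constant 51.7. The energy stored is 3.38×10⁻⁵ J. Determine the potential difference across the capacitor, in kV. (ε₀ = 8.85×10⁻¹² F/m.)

A = π(6.00/2 mm)² = 2.83×10⁻⁵ m².
C = κε₀A/d = 51.7 × 8.85×10⁻¹² × 2.83×10⁻⁵ / 7.94×10⁻⁵ = 1.63×10⁻¹⁰ F.
V = √(2U/C) = √(2 × 3.38×10⁻⁵ / 1.63×10⁻¹⁰) = 6.44×10² V.

V ≈ 0.644 kV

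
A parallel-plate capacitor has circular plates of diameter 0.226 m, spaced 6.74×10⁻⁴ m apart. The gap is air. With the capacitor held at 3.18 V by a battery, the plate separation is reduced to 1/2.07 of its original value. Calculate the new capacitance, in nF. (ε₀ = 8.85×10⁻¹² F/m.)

A = π(0.226/2 m)² = 4.01×10⁻² m².
Initially C₁ = ε₀A/d = 8.85×10⁻¹² × 4.01×10⁻² / 6.74×10⁻⁴ = 5.27×10⁻¹⁰ F.
C = ε₀A/d scales as 1/d, so C₂/C₁ = d₁/d₂ = 2.07.
C₂ = 2.07 × 5.27×10⁻¹⁰ = 1.09×10⁻⁹ F.

1.09 nF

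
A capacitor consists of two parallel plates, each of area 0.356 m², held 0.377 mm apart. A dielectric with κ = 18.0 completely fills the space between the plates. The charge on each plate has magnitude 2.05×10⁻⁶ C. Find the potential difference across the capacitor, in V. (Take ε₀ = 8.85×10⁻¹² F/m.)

V ≈ 13.6 V

C = κε₀A/d = 18.0 × 8.85×10⁻¹² × 0.356 / 3.77×10⁻⁴ = 1.50×10⁻⁷ F.
V = Q/C = 2.05×10⁻⁶ / 1.50×10⁻⁷ = 13.6 V.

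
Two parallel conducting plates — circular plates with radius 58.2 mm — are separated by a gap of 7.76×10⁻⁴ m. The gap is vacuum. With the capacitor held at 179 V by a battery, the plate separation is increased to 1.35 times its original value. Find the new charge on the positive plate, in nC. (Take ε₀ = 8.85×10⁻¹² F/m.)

Q ≈ 16.1 nC

A = π(58.2 mm)² = 1.06×10⁻² m².
Initially C₁ = ε₀A/d = 8.85×10⁻¹² × 1.06×10⁻² / 7.76×10⁻⁴ = 1.21×10⁻¹⁰ F.
Q₁ = 2.17×10⁻⁸ C.
Battery connected ⇒ V is held fixed. C₂ = 0.741 C₁ and Q = CV, so Q₂/Q₁ = C₂/C₁ = 0.741.
Q₂ = 0.741 × 2.17×10⁻⁸ = 1.61×10⁻⁸ C.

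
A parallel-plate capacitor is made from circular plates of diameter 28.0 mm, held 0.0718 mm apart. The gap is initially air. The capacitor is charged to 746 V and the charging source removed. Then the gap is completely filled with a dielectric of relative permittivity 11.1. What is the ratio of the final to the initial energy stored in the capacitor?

0.0901

Isolated ⇒ Q is held fixed.
C₂ = 11.1 C₁ and U = Q²/(2C), so U₂/U₁ = C₁/C₂ = 0.0901.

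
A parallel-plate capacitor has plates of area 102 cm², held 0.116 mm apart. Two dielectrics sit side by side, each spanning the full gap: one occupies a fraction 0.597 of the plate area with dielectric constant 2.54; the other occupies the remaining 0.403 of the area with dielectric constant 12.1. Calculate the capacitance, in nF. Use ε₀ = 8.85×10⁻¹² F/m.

C ≈ 4.97 nF

A = 102 cm² = 1.02×10⁻² m².
Side-by-side slabs ⇒ two capacitors in parallel, each spanning the full gap.
C₁ = κ₁ε₀A₁/d = 2.54 × 8.85×10⁻¹² × 6.09×10⁻³ / 1.16×10⁻⁴ = 1.18×10⁻⁹ F.
C₂ = κ₂ε₀A₂/d = 12.1 × 8.85×10⁻¹² × 4.11×10⁻³ / 1.16×10⁻⁴ = 3.79×10⁻⁹ F.
C = C₁ + C₂ = 4.97×10⁻⁹ F.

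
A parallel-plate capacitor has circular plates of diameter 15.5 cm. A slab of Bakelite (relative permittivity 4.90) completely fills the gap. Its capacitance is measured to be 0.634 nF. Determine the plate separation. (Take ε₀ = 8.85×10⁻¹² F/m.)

A = π(15.5/2 cm)² = 1.89×10⁻² m².
d = κε₀A/C = 4.90 × 8.85×10⁻¹² × 1.89×10⁻² / 6.34×10⁻¹⁰ = 1.29×10⁻³ m.

1.29 mm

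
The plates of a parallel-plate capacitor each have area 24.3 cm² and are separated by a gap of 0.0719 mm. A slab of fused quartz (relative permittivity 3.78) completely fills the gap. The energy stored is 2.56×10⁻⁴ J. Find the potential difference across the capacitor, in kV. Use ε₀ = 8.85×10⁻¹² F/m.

A = 24.3 cm² = 2.43×10⁻³ m².
C = κε₀A/d = 3.78 × 8.85×10⁻¹² × 2.43×10⁻³ / 7.19×10⁻⁵ = 1.13×10⁻⁹ F.
V = √(2U/C) = √(2 × 2.56×10⁻⁴ / 1.13×10⁻⁹) = 6.73×10² V.

V ≈ 0.673 kV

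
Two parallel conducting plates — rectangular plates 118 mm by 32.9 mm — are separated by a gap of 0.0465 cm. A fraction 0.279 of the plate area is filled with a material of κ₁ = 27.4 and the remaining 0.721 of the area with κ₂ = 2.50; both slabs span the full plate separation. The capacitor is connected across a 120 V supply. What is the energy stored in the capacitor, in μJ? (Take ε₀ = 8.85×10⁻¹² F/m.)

A = 118 × 32.9 mm² = 3.88×10⁻³ m².
Side-by-side slabs ⇒ two capacitors in parallel, each spanning the full gap.
C₁ = κ₁ε₀A₁/d = 27.4 × 8.85×10⁻¹² × 1.08×10⁻³ / 4.65×10⁻⁴ = 5.65×10⁻¹⁰ F.
C₂ = κ₂ε₀A₂/d = 2.50 × 8.85×10⁻¹² × 2.80×10⁻³ / 4.65×10⁻⁴ = 1.33×10⁻¹⁰ F.
C = C₁ + C₂ = 6.98×10⁻¹⁰ F.
U = ½CV² = ½ × 6.98×10⁻¹⁰ × (120)² = 5.03×10⁻⁶ J.

U ≈ 5.03 μJ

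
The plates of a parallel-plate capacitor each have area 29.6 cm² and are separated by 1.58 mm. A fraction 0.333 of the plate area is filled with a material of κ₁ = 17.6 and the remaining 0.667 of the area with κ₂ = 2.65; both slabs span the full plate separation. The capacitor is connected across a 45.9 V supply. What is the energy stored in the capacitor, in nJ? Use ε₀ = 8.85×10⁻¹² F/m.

A = 29.6 cm² = 2.96×10⁻³ m².
Side-by-side slabs ⇒ two capacitors in parallel, each spanning the full gap.
C₁ = κ₁ε₀A₁/d = 17.6 × 8.85×10⁻¹² × 9.86×10⁻⁴ / 1.58×10⁻³ = 9.72×10⁻¹¹ F.
C₂ = κ₂ε₀A₂/d = 2.65 × 8.85×10⁻¹² × 1.97×10⁻³ / 1.58×10⁻³ = 2.93×10⁻¹¹ F.
C = C₁ + C₂ = 1.26×10⁻¹⁰ F.
U = ½CV² = ½ × 1.26×10⁻¹⁰ × (45.9)² = 1.33×10⁻⁷ J.

U ≈ 133 nJ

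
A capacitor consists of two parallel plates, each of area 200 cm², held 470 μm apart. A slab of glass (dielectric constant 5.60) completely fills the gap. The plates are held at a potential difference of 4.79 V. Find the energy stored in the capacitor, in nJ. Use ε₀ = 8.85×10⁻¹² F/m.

U ≈ 24.2 nJ

A = 200 cm² = 2.00×10⁻² m².
C = κε₀A/d = 5.60 × 8.85×10⁻¹² × 2.00×10⁻² / 4.70×10⁻⁴ = 2.11×10⁻⁹ F.
U = ½CV² = ½ × 2.11×10⁻⁹ × (4.79)² = 2.42×10⁻⁸ J.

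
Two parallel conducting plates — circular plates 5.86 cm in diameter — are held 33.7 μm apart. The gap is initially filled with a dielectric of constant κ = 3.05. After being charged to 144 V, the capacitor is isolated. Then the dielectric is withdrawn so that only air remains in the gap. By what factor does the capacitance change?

C = κε₀A/d scales with κ, so C₂/C₁ = 1/κ = 1/3.05 = 0.328.

C₂/C₁ ≈ 0.328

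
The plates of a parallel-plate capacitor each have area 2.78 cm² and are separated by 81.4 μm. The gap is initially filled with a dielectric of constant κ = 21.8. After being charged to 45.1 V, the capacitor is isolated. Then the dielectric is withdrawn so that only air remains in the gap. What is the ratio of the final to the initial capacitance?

C = κε₀A/d scales with κ, so C₂/C₁ = 1/κ = 1/21.8 = 0.0459.

C₂/C₁ ≈ 0.0459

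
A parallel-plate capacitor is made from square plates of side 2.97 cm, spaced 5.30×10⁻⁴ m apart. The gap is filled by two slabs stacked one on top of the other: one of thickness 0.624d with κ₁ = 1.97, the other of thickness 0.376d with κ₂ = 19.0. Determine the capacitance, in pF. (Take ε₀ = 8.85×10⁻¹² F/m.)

43.8 pF

A = (2.97 cm)² = 8.82×10⁻⁴ m².
Stacked slabs ⇒ two capacitors in series, each with the full plate area.
C₁ = κ₁ε₀A/d₁ = 1.97 × 8.85×10⁻¹² × 8.82×10⁻⁴ / 3.31×10⁻⁴ = 4.65×10⁻¹¹ F.
C₂ = κ₂ε₀A/d₂ = 19.0 × 8.85×10⁻¹² × 8.82×10⁻⁴ / 1.99×10⁻⁴ = 7.44×10⁻¹⁰ F.
C = (1/C₁ + 1/C₂)⁻¹ = 4.38×10⁻¹¹ F.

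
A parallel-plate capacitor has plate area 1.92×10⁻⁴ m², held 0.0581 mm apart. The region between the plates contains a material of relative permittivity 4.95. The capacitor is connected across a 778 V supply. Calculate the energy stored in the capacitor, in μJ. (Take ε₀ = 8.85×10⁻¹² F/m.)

43.8 μJ

C = κε₀A/d = 4.95 × 8.85×10⁻¹² × 1.92×10⁻⁴ / 5.81×10⁻⁵ = 1.45×10⁻¹⁰ F.
U = ½CV² = ½ × 1.45×10⁻¹⁰ × (778)² = 4.38×10⁻⁵ J.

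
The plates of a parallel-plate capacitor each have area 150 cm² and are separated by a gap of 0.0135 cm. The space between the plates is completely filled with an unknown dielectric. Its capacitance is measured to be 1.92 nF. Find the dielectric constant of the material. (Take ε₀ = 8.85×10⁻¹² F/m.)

A = 150 cm² = 1.50×10⁻² m².
κ = Cd/(ε₀A) = 1.92×10⁻⁹ × 1.35×10⁻⁴ / (8.85×10⁻¹² × 1.50×10⁻²) = 1.95.

κ ≈ 1.95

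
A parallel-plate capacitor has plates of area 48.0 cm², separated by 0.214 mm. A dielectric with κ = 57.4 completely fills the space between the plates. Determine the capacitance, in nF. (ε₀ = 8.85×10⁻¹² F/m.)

C ≈ 11.4 nF

A = 48.0 cm² = 4.80×10⁻³ m².
C = κε₀A/d = 57.4 × 8.85×10⁻¹² × 4.80×10⁻³ / 2.14×10⁻⁴ = 1.14×10⁻⁸ F.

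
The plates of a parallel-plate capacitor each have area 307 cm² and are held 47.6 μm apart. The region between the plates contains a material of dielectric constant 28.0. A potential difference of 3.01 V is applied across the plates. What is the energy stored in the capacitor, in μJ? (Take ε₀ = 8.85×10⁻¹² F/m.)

U ≈ 0.724 μJ

A = 307 cm² = 3.07×10⁻² m².
C = κε₀A/d = 28.0 × 8.85×10⁻¹² × 3.07×10⁻² / 4.76×10⁻⁵ = 1.60×10⁻⁷ F.
U = ½CV² = ½ × 1.60×10⁻⁷ × (3.01)² = 7.24×10⁻⁷ J.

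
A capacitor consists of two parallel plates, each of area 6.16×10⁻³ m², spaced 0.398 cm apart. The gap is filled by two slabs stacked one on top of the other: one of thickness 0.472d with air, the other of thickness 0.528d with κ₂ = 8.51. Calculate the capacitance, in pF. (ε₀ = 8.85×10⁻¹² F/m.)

Stacked slabs ⇒ two capacitors in series, each with the full plate area.
C₁ = κ₁ε₀A/d₁ = 1.00 × 8.85×10⁻¹² × 6.16×10⁻³ / 1.88×10⁻³ = 2.90×10⁻¹¹ F.
C₂ = κ₂ε₀A/d₂ = 8.51 × 8.85×10⁻¹² × 6.16×10⁻³ / 2.10×10⁻³ = 2.21×10⁻¹⁰ F.
C = (1/C₁ + 1/C₂)⁻¹ = 2.56×10⁻¹¹ F.

C ≈ 25.6 pF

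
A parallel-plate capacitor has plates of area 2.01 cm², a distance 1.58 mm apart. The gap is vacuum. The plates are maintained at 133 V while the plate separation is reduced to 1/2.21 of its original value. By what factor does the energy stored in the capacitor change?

U₂/U₁ ≈ 2.21

Battery connected ⇒ V is held fixed.
C₂ = 2.21 C₁ and U = ½CV², so U₂/U₁ = C₂/C₁ = 2.21.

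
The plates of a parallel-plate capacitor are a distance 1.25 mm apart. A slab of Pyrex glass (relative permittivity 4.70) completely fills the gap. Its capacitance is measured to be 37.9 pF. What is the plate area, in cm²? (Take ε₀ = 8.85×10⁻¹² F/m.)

A ≈ 11.4 cm²

A = Cd/(κε₀) = 3.79×10⁻¹¹ × 1.25×10⁻³ / (4.70 × 8.85×10⁻¹²) = 1.14×10⁻³ m².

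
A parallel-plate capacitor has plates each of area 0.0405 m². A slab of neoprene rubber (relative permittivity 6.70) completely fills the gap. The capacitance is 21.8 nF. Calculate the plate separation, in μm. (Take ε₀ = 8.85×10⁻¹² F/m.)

d ≈ 110 μm

d = κε₀A/C = 6.70 × 8.85×10⁻¹² × 4.05×10⁻² / 2.18×10⁻⁸ = 1.10×10⁻⁴ m.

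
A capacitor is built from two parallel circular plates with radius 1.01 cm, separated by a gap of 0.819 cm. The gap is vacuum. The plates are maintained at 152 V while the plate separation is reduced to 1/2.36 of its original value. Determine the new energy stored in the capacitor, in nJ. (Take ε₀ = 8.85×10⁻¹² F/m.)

9.44 nJ

A = π(1.01 cm)² = 3.20×10⁻⁴ m².
Initially C₁ = ε₀A/d = 8.85×10⁻¹² × 3.20×10⁻⁴ / 8.19×10⁻³ = 3.46×10⁻¹³ F.
U₁ = 4.00×10⁻⁹ J.
Battery connected ⇒ V is held fixed. C₂ = 2.36 C₁ and U = ½CV², so U₂/U₁ = C₂/C₁ = 2.36.
U₂ = 2.36 × 4.00×10⁻⁹ = 9.44×10⁻⁹ J.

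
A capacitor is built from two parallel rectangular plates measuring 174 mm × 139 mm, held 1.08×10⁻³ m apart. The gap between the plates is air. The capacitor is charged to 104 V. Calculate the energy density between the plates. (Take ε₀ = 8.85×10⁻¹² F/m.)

41.0 mJ/m³

E = V/d = 104 / 1.08×10⁻³ = 9.63×10⁴ V/m.
u = ½ε₀E² = ½ × 8.85×10⁻¹² × (9.63×10⁴)² = 4.10×10⁻² J/m³.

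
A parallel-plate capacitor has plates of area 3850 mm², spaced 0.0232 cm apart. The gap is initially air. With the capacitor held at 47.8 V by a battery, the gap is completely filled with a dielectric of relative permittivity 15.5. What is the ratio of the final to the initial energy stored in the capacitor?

Battery connected ⇒ V is held fixed.
C₂ = 15.5 C₁ and U = ½CV², so U₂/U₁ = C₂/C₁ = 15.5.

U₂/U₁ ≈ 15.5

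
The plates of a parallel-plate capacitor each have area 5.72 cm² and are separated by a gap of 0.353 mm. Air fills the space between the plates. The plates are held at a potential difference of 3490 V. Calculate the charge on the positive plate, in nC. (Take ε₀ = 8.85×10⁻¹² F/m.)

A = 5.72 cm² = 5.72×10⁻⁴ m².
C = ε₀A/d = 8.85×10⁻¹² × 5.72×10⁻⁴ / 3.53×10⁻⁴ = 1.43×10⁻¹¹ F.
Q = CV = 1.43×10⁻¹¹ × 3490 = 5.00×10⁻⁸ C.

50.0 nC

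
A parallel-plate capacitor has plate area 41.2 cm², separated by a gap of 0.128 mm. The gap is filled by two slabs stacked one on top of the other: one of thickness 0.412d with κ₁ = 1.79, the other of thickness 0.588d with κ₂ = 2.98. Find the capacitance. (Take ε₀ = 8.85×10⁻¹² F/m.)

A = 41.2 cm² = 4.12×10⁻³ m².
Stacked slabs ⇒ two capacitors in series, each with the full plate area.
C₁ = κ₁ε₀A/d₁ = 1.79 × 8.85×10⁻¹² × 4.12×10⁻³ / 5.27×10⁻⁵ = 1.24×10⁻⁹ F.
C₂ = κ₂ε₀A/d₂ = 2.98 × 8.85×10⁻¹² × 4.12×10⁻³ / 7.53×10⁻⁵ = 1.44×10⁻⁹ F.
C = (1/C₁ + 1/C₂)⁻¹ = 6.66×10⁻¹⁰ F.

C ≈ 0.666 nF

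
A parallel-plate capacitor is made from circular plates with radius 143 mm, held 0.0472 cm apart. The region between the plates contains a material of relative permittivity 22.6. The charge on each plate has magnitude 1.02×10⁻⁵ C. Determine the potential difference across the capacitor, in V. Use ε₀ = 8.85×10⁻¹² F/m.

375 V

A = π(143 mm)² = 6.42×10⁻² m².
C = κε₀A/d = 22.6 × 8.85×10⁻¹² × 6.42×10⁻² / 4.72×10⁻⁴ = 2.72×10⁻⁸ F.
V = Q/C = 1.02×10⁻⁵ / 2.72×10⁻⁸ = 3.75×10² V.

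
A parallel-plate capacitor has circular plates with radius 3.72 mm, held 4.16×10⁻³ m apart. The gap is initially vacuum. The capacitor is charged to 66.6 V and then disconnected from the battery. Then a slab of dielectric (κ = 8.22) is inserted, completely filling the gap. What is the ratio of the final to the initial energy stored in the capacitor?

Isolated ⇒ Q is held fixed.
C₂ = 8.22 C₁ and U = Q²/(2C), so U₂/U₁ = C₁/C₂ = 0.122.

U₂/U₁ ≈ 0.122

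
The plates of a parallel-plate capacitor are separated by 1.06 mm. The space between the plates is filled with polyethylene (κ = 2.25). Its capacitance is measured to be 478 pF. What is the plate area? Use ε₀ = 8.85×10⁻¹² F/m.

A = Cd/(κε₀) = 4.78×10⁻¹⁰ × 1.06×10⁻³ / (2.25 × 8.85×10⁻¹²) = 2.54×10⁻² m².

A ≈ 254 cm²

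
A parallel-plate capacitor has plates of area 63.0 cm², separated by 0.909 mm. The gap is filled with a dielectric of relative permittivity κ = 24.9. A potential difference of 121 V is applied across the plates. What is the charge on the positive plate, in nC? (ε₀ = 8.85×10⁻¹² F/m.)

Q ≈ 185 nC

A = 63.0 cm² = 6.30×10⁻³ m².
C = κε₀A/d = 24.9 × 8.85×10⁻¹² × 6.30×10⁻³ / 9.09×10⁻⁴ = 1.53×10⁻⁹ F.
Q = CV = 1.53×10⁻⁹ × 121 = 1.85×10⁻⁷ C.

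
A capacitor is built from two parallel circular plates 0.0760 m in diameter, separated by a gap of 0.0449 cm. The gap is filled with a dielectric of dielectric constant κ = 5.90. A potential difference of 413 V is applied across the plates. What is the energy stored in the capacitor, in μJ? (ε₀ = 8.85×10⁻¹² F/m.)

A = π(0.0760/2 m)² = 4.54×10⁻³ m².
C = κε₀A/d = 5.90 × 8.85×10⁻¹² × 4.54×10⁻³ / 4.49×10⁻⁴ = 5.28×10⁻¹⁰ F.
U = ½CV² = ½ × 5.28×10⁻¹⁰ × (413)² = 4.50×10⁻⁵ J.

45.0 μJ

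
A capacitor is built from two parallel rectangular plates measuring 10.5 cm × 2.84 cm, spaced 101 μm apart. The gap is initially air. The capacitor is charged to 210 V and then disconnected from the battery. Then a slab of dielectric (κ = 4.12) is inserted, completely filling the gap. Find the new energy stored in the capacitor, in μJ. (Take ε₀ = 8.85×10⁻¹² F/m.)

U ≈ 1.40 μJ

A = 10.5 × 2.84 cm² = 2.98×10⁻³ m².
Initially C₁ = ε₀A/d = 8.85×10⁻¹² × 2.98×10⁻³ / 1.01×10⁻⁴ = 2.61×10⁻¹⁰ F.
U₁ = 5.76×10⁻⁶ J.
Isolated ⇒ Q is held fixed. C₂ = 4.12 C₁ and U = Q²/(2C), so U₂/U₁ = C₁/C₂ = 0.243.
U₂ = 0.243 × 5.76×10⁻⁶ = 1.40×10⁻⁶ J.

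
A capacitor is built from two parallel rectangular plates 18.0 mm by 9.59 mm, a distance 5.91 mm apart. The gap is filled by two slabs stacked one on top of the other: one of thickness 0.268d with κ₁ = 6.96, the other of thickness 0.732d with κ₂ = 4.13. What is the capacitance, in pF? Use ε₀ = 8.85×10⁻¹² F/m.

1.20 pF

A = 18.0 × 9.59 mm² = 1.73×10⁻⁴ m².
Stacked slabs ⇒ two capacitors in series, each with the full plate area.
C₁ = κ₁ε₀A/d₁ = 6.96 × 8.85×10⁻¹² × 1.73×10⁻⁴ / 1.58×10⁻³ = 6.71×10⁻¹² F.
C₂ = κ₂ε₀A/d₂ = 4.13 × 8.85×10⁻¹² × 1.73×10⁻⁴ / 4.33×10⁻³ = 1.46×10⁻¹² F.
C = (1/C₁ + 1/C₂)⁻¹ = 1.20×10⁻¹² F.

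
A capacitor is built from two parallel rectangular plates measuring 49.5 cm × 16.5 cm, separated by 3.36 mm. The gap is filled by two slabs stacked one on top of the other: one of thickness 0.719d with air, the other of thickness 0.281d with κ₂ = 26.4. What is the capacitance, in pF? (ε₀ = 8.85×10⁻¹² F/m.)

C ≈ 295 pF

A = 49.5 × 16.5 cm² = 8.17×10⁻² m².
Stacked slabs ⇒ two capacitors in series, each with the full plate area.
C₁ = κ₁ε₀A/d₁ = 1.00 × 8.85×10⁻¹² × 8.17×10⁻² / 2.42×10⁻³ = 2.99×10⁻¹⁰ F.
C₂ = κ₂ε₀A/d₂ = 26.4 × 8.85×10⁻¹² × 8.17×10⁻² / 9.44×10⁻⁴ = 2.02×10⁻⁸ F.
C = (1/C₁ + 1/C₂)⁻¹ = 2.95×10⁻¹⁰ F.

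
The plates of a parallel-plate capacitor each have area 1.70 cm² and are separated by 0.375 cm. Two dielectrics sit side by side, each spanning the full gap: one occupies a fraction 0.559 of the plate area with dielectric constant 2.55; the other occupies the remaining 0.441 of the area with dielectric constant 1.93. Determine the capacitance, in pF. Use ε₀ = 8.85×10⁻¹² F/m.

0.913 pF

A = 1.70 cm² = 1.70×10⁻⁴ m².
Side-by-side slabs ⇒ two capacitors in parallel, each spanning the full gap.
C₁ = κ₁ε₀A₁/d = 2.55 × 8.85×10⁻¹² × 9.50×10⁻⁵ / 3.75×10⁻³ = 5.72×10⁻¹³ F.
C₂ = κ₂ε₀A₂/d = 1.93 × 8.85×10⁻¹² × 7.50×10⁻⁵ / 3.75×10⁻³ = 3.41×10⁻¹³ F.
C = C₁ + C₂ = 9.13×10⁻¹³ F.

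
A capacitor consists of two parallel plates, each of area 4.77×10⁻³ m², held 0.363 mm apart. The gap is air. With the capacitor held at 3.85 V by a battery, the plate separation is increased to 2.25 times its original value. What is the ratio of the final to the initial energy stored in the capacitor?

Battery connected ⇒ V is held fixed.
C₂ = 0.444 C₁ and U = ½CV², so U₂/U₁ = C₂/C₁ = 0.444.

U₂/U₁ ≈ 0.444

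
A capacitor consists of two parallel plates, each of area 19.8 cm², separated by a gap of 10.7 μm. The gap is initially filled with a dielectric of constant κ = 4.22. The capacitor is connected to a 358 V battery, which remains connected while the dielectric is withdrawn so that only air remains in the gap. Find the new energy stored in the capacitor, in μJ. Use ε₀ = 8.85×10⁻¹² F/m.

105 μJ

A = 19.8 cm² = 1.98×10⁻³ m².
Initially C₁ = κε₀A/d = 4.22 × 8.85×10⁻¹² × 1.98×10⁻³ / 1.07×10⁻⁵ = 6.91×10⁻⁹ F.
U₁ = 4.43×10⁻⁴ J.
Battery connected ⇒ V is held fixed. C₂ = 0.237 C₁ and U = ½CV², so U₂/U₁ = C₂/C₁ = 0.237.
U₂ = 0.237 × 4.43×10⁻⁴ = 1.05×10⁻⁴ J.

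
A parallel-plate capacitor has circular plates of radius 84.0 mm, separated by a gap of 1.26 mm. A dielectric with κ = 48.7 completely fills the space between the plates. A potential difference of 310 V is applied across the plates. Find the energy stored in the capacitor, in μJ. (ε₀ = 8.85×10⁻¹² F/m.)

U ≈ 364 μJ

A = π(84.0 mm)² = 2.22×10⁻² m².
C = κε₀A/d = 48.7 × 8.85×10⁻¹² × 2.22×10⁻² / 1.26×10⁻³ = 7.58×10⁻⁹ F.
U = ½CV² = ½ × 7.58×10⁻⁹ × (310)² = 3.64×10⁻⁴ J.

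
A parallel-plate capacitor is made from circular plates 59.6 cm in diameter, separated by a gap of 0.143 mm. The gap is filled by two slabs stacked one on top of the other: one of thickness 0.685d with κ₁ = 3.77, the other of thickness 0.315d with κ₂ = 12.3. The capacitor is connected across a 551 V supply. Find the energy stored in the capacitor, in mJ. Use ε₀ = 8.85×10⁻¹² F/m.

A = π(59.6/2 cm)² = 0.279 m².
Stacked slabs ⇒ two capacitors in series, each with the full plate area.
C₁ = κ₁ε₀A/d₁ = 3.77 × 8.85×10⁻¹² × 0.279 / 9.80×10⁻⁵ = 9.50×10⁻⁸ F.
C₂ = κ₂ε₀A/d₂ = 12.3 × 8.85×10⁻¹² × 0.279 / 4.50×10⁻⁵ = 6.74×10⁻⁷ F.
C = (1/C₁ + 1/C₂)⁻¹ = 8.33×10⁻⁸ F.
U = ½CV² = ½ × 8.33×10⁻⁸ × (551)² = 1.26×10⁻² J.

U ≈ 12.6 mJ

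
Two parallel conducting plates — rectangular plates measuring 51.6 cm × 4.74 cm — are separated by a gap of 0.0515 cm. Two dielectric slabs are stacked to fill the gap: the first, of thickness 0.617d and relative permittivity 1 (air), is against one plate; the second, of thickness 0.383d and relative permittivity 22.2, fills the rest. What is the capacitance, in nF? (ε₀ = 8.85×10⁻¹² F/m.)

A = 51.6 × 4.74 cm² = 2.45×10⁻² m².
Stacked slabs ⇒ two capacitors in series, each with the full plate area.
C₁ = κ₁ε₀A/d₁ = 1.00 × 8.85×10⁻¹² × 2.45×10⁻² / 3.18×10⁻⁴ = 6.81×10⁻¹⁰ F.
C₂ = κ₂ε₀A/d₂ = 22.2 × 8.85×10⁻¹² × 2.45×10⁻² / 1.97×10⁻⁴ = 2.44×10⁻⁸ F.
C = (1/C₁ + 1/C₂)⁻¹ = 6.63×10⁻¹⁰ F.

0.663 nF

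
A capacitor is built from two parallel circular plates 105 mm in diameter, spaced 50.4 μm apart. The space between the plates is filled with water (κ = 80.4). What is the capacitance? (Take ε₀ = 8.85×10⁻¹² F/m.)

122 nF

A = π(105/2 mm)² = 8.66×10⁻³ m².
C = κε₀A/d = 80.4 × 8.85×10⁻¹² × 8.66×10⁻³ / 5.04×10⁻⁵ = 1.22×10⁻⁷ F.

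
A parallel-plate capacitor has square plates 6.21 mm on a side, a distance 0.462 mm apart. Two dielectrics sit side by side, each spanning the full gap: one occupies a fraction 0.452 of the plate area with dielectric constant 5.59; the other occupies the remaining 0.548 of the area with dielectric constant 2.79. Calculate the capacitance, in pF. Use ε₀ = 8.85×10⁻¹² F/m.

C ≈ 3.00 pF

A = (6.21 mm)² = 3.86×10⁻⁵ m².
Side-by-side slabs ⇒ two capacitors in parallel, each spanning the full gap.
C₁ = κ₁ε₀A₁/d = 5.59 × 8.85×10⁻¹² × 1.74×10⁻⁵ / 4.62×10⁻⁴ = 1.87×10⁻¹² F.
C₂ = κ₂ε₀A₂/d = 2.79 × 8.85×10⁻¹² × 2.11×10⁻⁵ / 4.62×10⁻⁴ = 1.13×10⁻¹² F.
C = C₁ + C₂ = 3.00×10⁻¹² F.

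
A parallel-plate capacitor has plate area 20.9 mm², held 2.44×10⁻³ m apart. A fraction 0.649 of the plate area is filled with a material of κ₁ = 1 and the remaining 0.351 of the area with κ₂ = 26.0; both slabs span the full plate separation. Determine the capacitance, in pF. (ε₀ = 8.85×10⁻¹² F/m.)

A = 20.9 mm² = 2.09×10⁻⁵ m².
Side-by-side slabs ⇒ two capacitors in parallel, each spanning the full gap.
C₁ = κ₁ε₀A₁/d = 1.00 × 8.85×10⁻¹² × 1.36×10⁻⁵ / 2.44×10⁻³ = 4.92×10⁻¹⁴ F.
C₂ = κ₂ε₀A₂/d = 26.0 × 8.85×10⁻¹² × 7.34×10⁻⁶ / 2.44×10⁻³ = 6.92×10⁻¹³ F.
C = C₁ + C₂ = 7.41×10⁻¹³ F.

0.741 pF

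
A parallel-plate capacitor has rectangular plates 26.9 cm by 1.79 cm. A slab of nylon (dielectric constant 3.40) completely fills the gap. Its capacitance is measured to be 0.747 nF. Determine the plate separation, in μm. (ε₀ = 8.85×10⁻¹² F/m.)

d ≈ 194 μm

A = 26.9 × 1.79 cm² = 4.82×10⁻³ m².
d = κε₀A/C = 3.40 × 8.85×10⁻¹² × 4.82×10⁻³ / 7.47×10⁻¹⁰ = 1.94×10⁻⁴ m.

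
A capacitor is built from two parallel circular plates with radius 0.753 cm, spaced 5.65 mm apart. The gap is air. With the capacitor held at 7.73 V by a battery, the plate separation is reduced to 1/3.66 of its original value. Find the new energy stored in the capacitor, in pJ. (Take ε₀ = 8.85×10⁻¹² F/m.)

U ≈ 30.5 pJ

A = π(0.753 cm)² = 1.78×10⁻⁴ m².
Initially C₁ = ε₀A/d = 8.85×10⁻¹² × 1.78×10⁻⁴ / 5.65×10⁻³ = 2.79×10⁻¹³ F.
U₁ = 8.34×10⁻¹² J.
Battery connected ⇒ V is held fixed. C₂ = 3.66 C₁ and U = ½CV², so U₂/U₁ = C₂/C₁ = 3.66.
U₂ = 3.66 × 8.34×10⁻¹² = 3.05×10⁻¹¹ J.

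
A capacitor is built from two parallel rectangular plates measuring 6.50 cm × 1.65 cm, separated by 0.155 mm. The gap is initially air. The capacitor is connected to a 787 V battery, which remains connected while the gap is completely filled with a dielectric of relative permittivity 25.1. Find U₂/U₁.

U₂/U₁ ≈ 25.1

Battery connected ⇒ V is held fixed.
C₂ = 25.1 C₁ and U = ½CV², so U₂/U₁ = C₂/C₁ = 25.1.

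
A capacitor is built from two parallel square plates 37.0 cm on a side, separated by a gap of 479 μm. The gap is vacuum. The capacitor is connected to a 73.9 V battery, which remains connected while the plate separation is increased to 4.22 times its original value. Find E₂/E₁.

0.237

Battery connected ⇒ V is held fixed.
E = V/d, so E₂/E₁ = d₁/d₂ = 0.237.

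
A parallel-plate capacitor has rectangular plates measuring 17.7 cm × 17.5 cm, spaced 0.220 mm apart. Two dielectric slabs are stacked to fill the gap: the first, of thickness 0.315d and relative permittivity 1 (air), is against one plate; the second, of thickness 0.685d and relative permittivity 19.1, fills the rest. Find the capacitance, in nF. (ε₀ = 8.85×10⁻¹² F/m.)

3.55 nF

A = 17.7 × 17.5 cm² = 3.10×10⁻² m².
Stacked slabs ⇒ two capacitors in series, each with the full plate area.
C₁ = κ₁ε₀A/d₁ = 1.00 × 8.85×10⁻¹² × 3.10×10⁻² / 6.93×10⁻⁵ = 3.96×10⁻⁹ F.
C₂ = κ₂ε₀A/d₂ = 19.1 × 8.85×10⁻¹² × 3.10×10⁻² / 1.51×10⁻⁴ = 3.47×10⁻⁸ F.
C = (1/C₁ + 1/C₂)⁻¹ = 3.55×10⁻⁹ F.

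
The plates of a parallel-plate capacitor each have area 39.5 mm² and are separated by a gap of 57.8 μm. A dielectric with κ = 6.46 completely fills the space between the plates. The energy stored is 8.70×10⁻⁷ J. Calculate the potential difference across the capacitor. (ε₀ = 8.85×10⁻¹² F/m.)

A = 39.5 mm² = 3.95×10⁻⁵ m².
C = κε₀A/d = 6.46 × 8.85×10⁻¹² × 3.95×10⁻⁵ / 5.78×10⁻⁵ = 3.91×10⁻¹¹ F.
V = √(2U/C) = √(2 × 8.70×10⁻⁷ / 3.91×10⁻¹¹) = 2.11×10² V.

211 V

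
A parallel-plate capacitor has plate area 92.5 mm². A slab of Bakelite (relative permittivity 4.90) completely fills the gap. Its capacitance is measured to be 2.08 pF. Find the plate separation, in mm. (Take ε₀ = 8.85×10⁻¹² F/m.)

1.93 mm

A = 92.5 mm² = 9.25×10⁻⁵ m².
d = κε₀A/C = 4.90 × 8.85×10⁻¹² × 9.25×10⁻⁵ / 2.08×10⁻¹² = 1.93×10⁻³ m.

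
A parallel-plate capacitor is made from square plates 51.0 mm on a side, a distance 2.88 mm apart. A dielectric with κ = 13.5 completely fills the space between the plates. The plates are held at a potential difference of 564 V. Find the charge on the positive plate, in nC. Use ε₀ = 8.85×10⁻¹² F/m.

A = (51.0 mm)² = 2.60×10⁻³ m².
C = κε₀A/d = 13.5 × 8.85×10⁻¹² × 2.60×10⁻³ / 2.88×10⁻³ = 1.08×10⁻¹⁰ F.
Q = CV = 1.08×10⁻¹⁰ × 564 = 6.09×10⁻⁸ C.

Q ≈ 60.9 nC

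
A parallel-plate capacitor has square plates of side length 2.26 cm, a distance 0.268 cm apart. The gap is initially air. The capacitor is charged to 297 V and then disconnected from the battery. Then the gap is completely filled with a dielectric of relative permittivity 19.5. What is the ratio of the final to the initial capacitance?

C = κε₀A/d scales with κ, so C₂/C₁ = κ = 19.5.

C₂/C₁ ≈ 19.5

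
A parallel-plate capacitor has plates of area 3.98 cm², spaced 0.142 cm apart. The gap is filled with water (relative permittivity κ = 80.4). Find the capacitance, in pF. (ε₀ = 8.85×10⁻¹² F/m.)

199 pF

A = 3.98 cm² = 3.98×10⁻⁴ m².
C = κε₀A/d = 80.4 × 8.85×10⁻¹² × 3.98×10⁻⁴ / 1.42×10⁻³ = 1.99×10⁻¹⁰ F.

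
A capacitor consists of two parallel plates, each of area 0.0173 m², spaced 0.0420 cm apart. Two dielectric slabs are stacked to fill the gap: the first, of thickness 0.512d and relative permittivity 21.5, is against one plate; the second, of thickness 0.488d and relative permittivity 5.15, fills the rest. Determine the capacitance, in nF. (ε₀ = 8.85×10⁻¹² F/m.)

3.07 nF

Stacked slabs ⇒ two capacitors in series, each with the full plate area.
C₁ = κ₁ε₀A/d₁ = 21.5 × 8.85×10⁻¹² × 1.73×10⁻² / 2.15×10⁻⁴ = 1.53×10⁻⁸ F.
C₂ = κ₂ε₀A/d₂ = 5.15 × 8.85×10⁻¹² × 1.73×10⁻² / 2.05×10⁻⁴ = 3.85×10⁻⁹ F.
C = (1/C₁ + 1/C₂)⁻¹ = 3.07×10⁻⁹ F.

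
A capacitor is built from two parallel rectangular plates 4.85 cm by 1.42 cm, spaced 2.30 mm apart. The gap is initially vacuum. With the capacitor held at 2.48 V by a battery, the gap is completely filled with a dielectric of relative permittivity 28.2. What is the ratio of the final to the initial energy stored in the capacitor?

Battery connected ⇒ V is held fixed.
C₂ = 28.2 C₁ and U = ½CV², so U₂/U₁ = C₂/C₁ = 28.2.

28.2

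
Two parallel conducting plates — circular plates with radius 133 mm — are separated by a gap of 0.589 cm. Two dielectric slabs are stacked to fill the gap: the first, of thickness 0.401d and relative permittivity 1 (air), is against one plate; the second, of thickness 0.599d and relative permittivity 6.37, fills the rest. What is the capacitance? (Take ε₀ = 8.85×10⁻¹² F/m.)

169 pF

A = π(133 mm)² = 5.56×10⁻² m².
Stacked slabs ⇒ two capacitors in series, each with the full plate area.
C₁ = κ₁ε₀A/d₁ = 1.00 × 8.85×10⁻¹² × 5.56×10⁻² / 2.36×10⁻³ = 2.08×10⁻¹⁰ F.
C₂ = κ₂ε₀A/d₂ = 6.37 × 8.85×10⁻¹² × 5.56×10⁻² / 3.53×10⁻³ = 8.88×10⁻¹⁰ F.
C = (1/C₁ + 1/C₂)⁻¹ = 1.69×10⁻¹⁰ F.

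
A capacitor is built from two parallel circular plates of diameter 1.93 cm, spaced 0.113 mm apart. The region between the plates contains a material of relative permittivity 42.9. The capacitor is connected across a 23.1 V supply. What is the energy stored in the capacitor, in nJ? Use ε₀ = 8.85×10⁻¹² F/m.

A = π(1.93/2 cm)² = 2.93×10⁻⁴ m².
C = κε₀A/d = 42.9 × 8.85×10⁻¹² × 2.93×10⁻⁴ / 1.13×10⁻⁴ = 9.83×10⁻¹⁰ F.
U = ½CV² = ½ × 9.83×10⁻¹⁰ × (23.1)² = 2.62×10⁻⁷ J.

262 nJ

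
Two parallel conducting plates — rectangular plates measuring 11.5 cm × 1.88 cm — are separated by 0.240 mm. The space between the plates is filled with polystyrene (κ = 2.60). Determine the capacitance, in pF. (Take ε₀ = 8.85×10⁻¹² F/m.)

A = 11.5 × 1.88 cm² = 2.16×10⁻³ m².
C = κε₀A/d = 2.60 × 8.85×10⁻¹² × 2.16×10⁻³ / 2.40×10⁻⁴ = 2.07×10⁻¹⁰ F.

C ≈ 207 pF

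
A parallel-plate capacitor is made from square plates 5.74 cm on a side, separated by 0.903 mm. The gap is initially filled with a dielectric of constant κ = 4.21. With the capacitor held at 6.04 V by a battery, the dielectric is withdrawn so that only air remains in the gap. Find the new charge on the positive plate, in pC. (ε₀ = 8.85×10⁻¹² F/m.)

Q ≈ 195 pC

A = (5.74 cm)² = 3.29×10⁻³ m².
Initially C₁ = κε₀A/d = 4.21 × 8.85×10⁻¹² × 3.29×10⁻³ / 9.03×10⁻⁴ = 1.36×10⁻¹⁰ F.
Q₁ = 8.21×10⁻¹⁰ C.
Battery connected ⇒ V is held fixed. C₂ = 0.238 C₁ and Q = CV, so Q₂/Q₁ = C₂/C₁ = 0.238.
Q₂ = 0.238 × 8.21×10⁻¹⁰ = 1.95×10⁻¹⁰ C.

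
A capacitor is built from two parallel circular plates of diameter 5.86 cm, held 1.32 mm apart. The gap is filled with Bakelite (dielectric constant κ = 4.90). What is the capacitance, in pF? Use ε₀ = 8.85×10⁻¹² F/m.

A = π(5.86/2 cm)² = 2.70×10⁻³ m².
C = κε₀A/d = 4.90 × 8.85×10⁻¹² × 2.70×10⁻³ / 1.32×10⁻³ = 8.86×10⁻¹¹ F.

C ≈ 88.6 pF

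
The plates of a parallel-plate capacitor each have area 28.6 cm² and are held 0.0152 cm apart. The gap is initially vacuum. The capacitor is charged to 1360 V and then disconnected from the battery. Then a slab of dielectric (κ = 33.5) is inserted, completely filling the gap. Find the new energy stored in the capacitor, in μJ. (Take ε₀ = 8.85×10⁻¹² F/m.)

U ≈ 4.60 μJ

A = 28.6 cm² = 2.86×10⁻³ m².
Initially C₁ = ε₀A/d = 8.85×10⁻¹² × 2.86×10⁻³ / 1.52×10⁻⁴ = 1.67×10⁻¹⁰ F.
U₁ = 1.54×10⁻⁴ J.
Isolated ⇒ Q is held fixed. C₂ = 33.5 C₁ and U = Q²/(2C), so U₂/U₁ = C₁/C₂ = 0.0299.
U₂ = 0.0299 × 1.54×10⁻⁴ = 4.60×10⁻⁶ J.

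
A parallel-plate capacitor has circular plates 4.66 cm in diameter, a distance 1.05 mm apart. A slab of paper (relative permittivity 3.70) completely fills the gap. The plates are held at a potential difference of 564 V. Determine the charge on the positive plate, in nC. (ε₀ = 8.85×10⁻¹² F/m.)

A = π(4.66/2 cm)² = 1.71×10⁻³ m².
C = κε₀A/d = 3.70 × 8.85×10⁻¹² × 1.71×10⁻³ / 1.05×10⁻³ = 5.32×10⁻¹¹ F.
Q = CV = 5.32×10⁻¹¹ × 564 = 3.00×10⁻⁸ C.

Q ≈ 30.0 nC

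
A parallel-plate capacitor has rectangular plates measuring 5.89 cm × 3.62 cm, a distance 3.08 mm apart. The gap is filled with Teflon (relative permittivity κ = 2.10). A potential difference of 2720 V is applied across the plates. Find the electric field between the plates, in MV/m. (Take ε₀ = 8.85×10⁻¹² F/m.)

E ≈ 0.883 MV/m

E = V/d = 2720 / 3.08×10⁻³ = 8.83×10⁵ V/m.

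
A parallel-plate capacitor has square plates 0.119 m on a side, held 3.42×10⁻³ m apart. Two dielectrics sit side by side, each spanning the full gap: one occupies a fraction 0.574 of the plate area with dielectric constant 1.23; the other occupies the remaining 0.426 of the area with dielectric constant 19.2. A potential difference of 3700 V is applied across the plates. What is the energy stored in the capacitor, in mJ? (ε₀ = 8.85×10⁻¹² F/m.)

A = (0.119 m)² = 1.42×10⁻² m².
Side-by-side slabs ⇒ two capacitors in parallel, each spanning the full gap.
C₁ = κ₁ε₀A₁/d = 1.23 × 8.85×10⁻¹² × 8.13×10⁻³ / 3.42×10⁻³ = 2.59×10⁻¹¹ F.
C₂ = κ₂ε₀A₂/d = 19.2 × 8.85×10⁻¹² × 6.03×10⁻³ / 3.42×10⁻³ = 3.00×10⁻¹⁰ F.
C = C₁ + C₂ = 3.26×10⁻¹⁰ F.
U = ½CV² = ½ × 3.26×10⁻¹⁰ × (3700)² = 2.23×10⁻³ J.

U ≈ 2.23 mJ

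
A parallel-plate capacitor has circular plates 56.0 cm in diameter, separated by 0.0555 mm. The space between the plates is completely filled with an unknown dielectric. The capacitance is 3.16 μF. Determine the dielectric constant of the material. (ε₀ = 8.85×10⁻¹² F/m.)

80.5

A = π(56.0/2 cm)² = 0.246 m².
κ = Cd/(ε₀A) = 3.16×10⁻⁶ × 5.55×10⁻⁵ / (8.85×10⁻¹² × 0.246) = 80.5.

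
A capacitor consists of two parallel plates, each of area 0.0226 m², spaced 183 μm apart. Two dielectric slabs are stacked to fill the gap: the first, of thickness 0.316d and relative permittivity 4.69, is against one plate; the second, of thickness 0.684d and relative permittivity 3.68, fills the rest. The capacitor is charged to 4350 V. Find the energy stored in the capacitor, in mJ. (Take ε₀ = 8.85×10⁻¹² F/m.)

Stacked slabs ⇒ two capacitors in series, each with the full plate area.
C₁ = κ₁ε₀A/d₁ = 4.69 × 8.85×10⁻¹² × 2.26×10⁻² / 5.78×10⁻⁵ = 1.62×10⁻⁸ F.
C₂ = κ₂ε₀A/d₂ = 3.68 × 8.85×10⁻¹² × 2.26×10⁻² / 1.25×10⁻⁴ = 5.88×10⁻⁹ F.
C = (1/C₁ + 1/C₂)⁻¹ = 4.32×10⁻⁹ F.
U = ½CV² = ½ × 4.32×10⁻⁹ × (4350)² = 4.08×10⁻² J.

U ≈ 40.8 mJ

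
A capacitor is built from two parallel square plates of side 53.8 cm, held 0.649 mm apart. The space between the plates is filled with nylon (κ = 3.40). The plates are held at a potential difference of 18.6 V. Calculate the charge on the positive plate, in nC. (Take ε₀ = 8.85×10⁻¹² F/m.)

250 nC

A = (53.8 cm)² = 0.289 m².
C = κε₀A/d = 3.40 × 8.85×10⁻¹² × 0.289 / 6.49×10⁻⁴ = 1.34×10⁻⁸ F.
Q = CV = 1.34×10⁻⁸ × 18.6 = 2.50×10⁻⁷ C.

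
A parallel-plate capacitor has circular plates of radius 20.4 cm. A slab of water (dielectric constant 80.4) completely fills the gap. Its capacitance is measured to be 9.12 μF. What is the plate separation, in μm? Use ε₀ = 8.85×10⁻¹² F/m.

10.2 μm

A = π(20.4 cm)² = 0.131 m².
d = κε₀A/C = 80.4 × 8.85×10⁻¹² × 0.131 / 9.12×10⁻⁶ = 1.02×10⁻⁵ m.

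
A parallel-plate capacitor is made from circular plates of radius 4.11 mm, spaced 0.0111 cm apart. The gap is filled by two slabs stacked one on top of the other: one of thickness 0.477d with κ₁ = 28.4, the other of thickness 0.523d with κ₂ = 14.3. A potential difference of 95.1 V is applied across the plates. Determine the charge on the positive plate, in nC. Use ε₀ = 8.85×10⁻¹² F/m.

Q ≈ 7.54 nC

A = π(4.11 mm)² = 5.31×10⁻⁵ m².
Stacked slabs ⇒ two capacitors in series, each with the full plate area.
C₁ = κ₁ε₀A/d₁ = 28.4 × 8.85×10⁻¹² × 5.31×10⁻⁵ / 5.29×10⁻⁵ = 2.52×10⁻¹⁰ F.
C₂ = κ₂ε₀A/d₂ = 14.3 × 8.85×10⁻¹² × 5.31×10⁻⁵ / 5.81×10⁻⁵ = 1.16×10⁻¹⁰ F.
C = (1/C₁ + 1/C₂)⁻¹ = 7.93×10⁻¹¹ F.
Q = CV = 7.93×10⁻¹¹ × 95.1 = 7.54×10⁻⁹ C.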